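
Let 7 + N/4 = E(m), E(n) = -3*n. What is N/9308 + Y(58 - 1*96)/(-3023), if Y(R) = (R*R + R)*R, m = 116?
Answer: 123253791/7034521 ≈ 17.521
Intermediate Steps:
N = -1420 (N = -28 + 4*(-3*116) = -28 + 4*(-348) = -28 - 1392 = -1420)
Y(R) = R*(R + R²) (Y(R) = (R² + R)*R = (R + R²)*R = R*(R + R²))
N/9308 + Y(58 - 1*96)/(-3023) = -1420/9308 + ((58 - 1*96)²*(1 + (58 - 1*96)))/(-3023) = -1420*1/9308 + ((58 - 96)²*(1 + (58 - 96)))*(-1/3023) = -355/2327 + ((-38)²*(1 - 38))*(-1/3023) = -355/2327 + (1444*(-37))*(-1/3023) = -355/2327 - 53428*(-1/3023) = -355/2327 + 53428/3023 = 123253791/7034521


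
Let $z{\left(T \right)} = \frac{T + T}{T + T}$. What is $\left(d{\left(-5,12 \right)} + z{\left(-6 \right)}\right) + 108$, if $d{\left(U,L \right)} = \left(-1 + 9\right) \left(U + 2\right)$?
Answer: $85$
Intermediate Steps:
$d{\left(U,L \right)} = 16 + 8 U$ ($d{\left(U,L \right)} = 8 \left(2 + U\right) = 16 + 8 U$)
$z{\left(T \right)} = 1$ ($z{\left(T \right)} = \frac{2 T}{2 T} = 2 T \frac{1}{2 T} = 1$)
$\left(d{\left(-5,12 \right)} + z{\left(-6 \right)}\right) + 108 = \left(\left(16 + 8 \left(-5\right)\right) + 1\right) + 108 = \left(\left(16 - 40\right) + 1\right) + 108 = \left(-24 + 1\right) + 108 = -23 + 108 = 85$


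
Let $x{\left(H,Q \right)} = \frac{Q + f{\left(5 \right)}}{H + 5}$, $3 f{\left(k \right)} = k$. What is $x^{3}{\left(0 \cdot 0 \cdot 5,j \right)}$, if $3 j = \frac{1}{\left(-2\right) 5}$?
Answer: $\frac{117649}{3375000} \approx 0.034859$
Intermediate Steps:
$j = - \frac{1}{30}$ ($j = \frac{\frac{1}{-2} \cdot \frac{1}{5}}{3} = \frac{\left(- \frac{1}{2}\right) \frac{1}{5}}{3} = \frac{1}{3} \left(- \frac{1}{10}\right) = - \frac{1}{30} \approx -0.033333$)
$f{\left(k \right)} = \frac{k}{3}$
$x{\left(H,Q \right)} = \frac{\frac{5}{3} + Q}{5 + H}$ ($x{\left(H,Q \right)} = \frac{Q + \frac{1}{3} \cdot 5}{H + 5} = \frac{Q + \frac{5}{3}}{5 + H} = \frac{\frac{5}{3} + Q}{5 + H}$)
$x^{3}{\left(0 \cdot 0 \cdot 5,j \right)} = \left(\frac{\frac{5}{3} - \frac{1}{30}}{5 + 0 \cdot 0 \cdot 5}\right)^{3} = \left(\frac{1}{5 + 0 \cdot 5} \cdot \frac{49}{30}\right)^{3} = \left(\frac{1}{5 + 0} \cdot \frac{49}{30}\right)^{3} = \left(\frac{1}{5} \cdot \frac{49}{30}\right)^{3} = \left(\frac{49}{150}\right)^{3} = \frac{117649}{3375000}$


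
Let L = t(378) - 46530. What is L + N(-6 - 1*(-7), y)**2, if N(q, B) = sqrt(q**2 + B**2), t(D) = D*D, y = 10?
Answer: 96455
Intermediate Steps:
t(D) = D**2
N(q, B) = sqrt(B**2 + q**2)
L = 96354 (L = 378**2 - 46530 = 142884 - 46530 = 96354)
L + N(-6 - 1*(-7), y)**2 = 96354 + (sqrt(10**2 + (-6 - 1*(-7))**2))**2 = 96354 + (sqrt(100 + (-6 + 7)**2))**2 = 96354 + (sqrt(100 + 1**2))**2 = 96354 + (sqrt(100 + 1))**2 = 96354 + (sqrt(101))**2 = 96354 + 101 = 96455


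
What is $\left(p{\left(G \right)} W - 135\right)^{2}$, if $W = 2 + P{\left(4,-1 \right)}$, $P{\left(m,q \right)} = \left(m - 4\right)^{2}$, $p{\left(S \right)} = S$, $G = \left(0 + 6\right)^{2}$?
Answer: $3969$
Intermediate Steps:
$G = 36$ ($G = 6^{2} = 36$)
$P{\left(m,q \right)} = \left(-4 + m\right)^{2}$
$W = 2$ ($W = 2 + \left(-4 + 4\right)^{2} = 2 + 0^{2} = 2 + 0 = 2$)
$\left(p{\left(G \right)} W - 135\right)^{2} = \left(36 \cdot 2 - 135\right)^{2} = \left(72 - 135\right)^{2} = \left(-63\right)^{2} = 3969$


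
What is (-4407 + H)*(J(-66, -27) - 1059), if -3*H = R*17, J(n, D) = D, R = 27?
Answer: 4952160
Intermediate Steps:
H = -153 (H = -9*17 = -⅓*459 = -153)
(-4407 + H)*(J(-66, -27) - 1059) = (-4407 - 153)*(-27 - 1059) = -4560*(-1086) = 4952160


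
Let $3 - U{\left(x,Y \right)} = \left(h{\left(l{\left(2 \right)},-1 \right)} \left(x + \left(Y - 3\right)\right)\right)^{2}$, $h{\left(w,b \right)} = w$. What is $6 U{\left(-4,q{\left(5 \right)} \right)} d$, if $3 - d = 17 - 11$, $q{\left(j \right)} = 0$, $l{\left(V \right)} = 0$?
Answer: $-54$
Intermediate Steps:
$d = -3$ ($d = 3 - \left(17 - 11\right) = 3 - 6 = -3$)
$U{\left(x,Y \right)} = 3$ ($U{\left(x,Y \right)} = 3 - \left(0 \left(x + \left(Y - 3\right)\right)\right)^{2} = 3 - \left(0 \left(x + \left(-3 + Y\right)\right)\right)^{2} = 3 - \left(0 \left(-3 + Y + x\right)\right)^{2} = 3 - 0^{2} = 3 - 0 = 3 + 0 = 3$)
$6 U{\left(-4,q{\left(5 \right)} \right)} d = 6 \cdot 3 \left(-3\right) = 18 \left(-3\right) = -54$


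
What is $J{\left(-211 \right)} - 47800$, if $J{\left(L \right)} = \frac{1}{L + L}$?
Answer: $- \frac{20171601}{422} \approx -47800.0$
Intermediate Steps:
$J{\left(L \right)} = \frac{1}{2 L}$
$J{\left(-211 \right)} - 47800 = \frac{1}{2 \left(-211\right)} - 47800 = \frac{1}{2} \left(- \frac{1}{211}\right) - 47800 = - \frac{1}{422} - 47800 = - \frac{20171601}{422}$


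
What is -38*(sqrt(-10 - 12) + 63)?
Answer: -2394 - 38*I*sqrt(22) ≈ -2394.0 - 178.24*I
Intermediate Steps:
-38*(sqrt(-10 - 12) + 63) = -38*(sqrt(-22) + 63) = -38*(I*sqrt(22) + 63) = -38*(63 + I*sqrt(22)) = -2394 - 38*I*sqrt(22)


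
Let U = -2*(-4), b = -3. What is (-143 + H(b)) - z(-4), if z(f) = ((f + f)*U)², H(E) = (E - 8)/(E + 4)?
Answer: -4250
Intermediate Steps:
U = 8
H(E) = (-8 + E)/(4 + E)
z(f) = 256*f² (z(f) = ((f + f)*8)² = ((2*f)*8)² = (16*f)² = 256*f²)
(-143 + H(b)) - z(-4) = (-143 + (-8 - 3)/(4 - 3)) - 256*(-4)² = (-143 - 11/1) - 256*16 = (-143 + 1*(-11)) - 1*4096 = (-143 - 11) - 4096 = -154 - 4096 = -4250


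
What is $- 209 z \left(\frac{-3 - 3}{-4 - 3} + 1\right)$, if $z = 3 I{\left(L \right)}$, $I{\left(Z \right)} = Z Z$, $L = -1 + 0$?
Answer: $- \frac{8151}{7} \approx -1164.4$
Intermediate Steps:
$L = -1$
$I{\left(Z \right)} = Z^{2}$
$z = 3$ ($z = 3 \left(-1\right)^{2} = 3 \cdot 1 = 3$)
$- 209 z \left(\frac{-3 - 3}{-4 - 3} + 1\right) = - 209 \cdot 3 \left(\frac{-3 - 3}{-4 - 3} + 1\right) = - 209 \cdot 3 \left(- \frac{6}{-7} + 1\right) = - 209 \cdot 3 \left(\left(-6\right) \left(- \frac{1}{7}\right) + 1\right) = - 209 \cdot 3 \left(\frac{6}{7} + 1\right) = - 209 \cdot 3 \cdot \frac{13}{7} = \left(-209\right) \frac{39}{7} = - \frac{8151}{7}$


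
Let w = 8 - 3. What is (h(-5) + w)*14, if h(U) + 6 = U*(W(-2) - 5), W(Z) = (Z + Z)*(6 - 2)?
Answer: 1456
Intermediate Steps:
W(Z) = 8*Z (W(Z) = (2*Z)*4 = 8*Z)
w = 5
h(U) = -6 - 21*U (h(U) = -6 + U*(8*(-2) - 5) = -6 + U*(-16 - 5) = -6 + U*(-21) = -6 - 21*U)
(h(-5) + w)*14 = ((-6 - 21*(-5)) + 5)*14 = ((-6 + 105) + 5)*14 = (99 + 5)*14 = 104*14 = 1456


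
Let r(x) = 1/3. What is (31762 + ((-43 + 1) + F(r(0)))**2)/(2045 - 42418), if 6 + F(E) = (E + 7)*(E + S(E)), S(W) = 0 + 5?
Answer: -2579122/3270213 ≈ -0.78867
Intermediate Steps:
r(x) = 1/3
S(W) = 5
F(E) = -6 + (5 + E)*(7 + E) (F(E) = -6 + (E + 7)*(E + 5) = -6 + (7 + E)*(5 + E) = -6 + (5 + E)*(7 + E))
(31762 + ((-43 + 1) + F(r(0)))**2)/(2045 - 42418) = (31762 + ((-43 + 1) + (29 + (1/3)**2 + 12*(1/3)))**2)/(2045 - 42418) = (31762 + (-42 + (29 + 1/9 + 4))**2)/(-40373) = (31762 + (-42 + 298/9)**2)*(-1/40373) = (31762 + (-80/9)**2)*(-1/40373) = (31762 + 6400/81)*(-1/40373) = (2579122/81)*(-1/40373) = -2579122/3270213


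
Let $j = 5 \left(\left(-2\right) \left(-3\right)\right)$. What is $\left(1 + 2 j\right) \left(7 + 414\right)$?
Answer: $25681$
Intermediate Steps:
$j = 30$ ($j = 5 \cdot 6 = 30$)
$\left(1 + 2 j\right) \left(7 + 414\right) = \left(1 + 2 \cdot 30\right) \left(7 + 414\right) = \left(1 + 60\right) 421 = 61 \cdot 421 = 25681$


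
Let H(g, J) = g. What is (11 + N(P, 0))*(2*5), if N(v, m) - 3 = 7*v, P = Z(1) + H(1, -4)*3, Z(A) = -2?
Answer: 210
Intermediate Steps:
P = 1 (P = -2 + 1*3 = -2 + 3 = 1)
N(v, m) = 3 + 7*v
(11 + N(P, 0))*(2*5) = (11 + (3 + 7*1))*(2*5) = (11 + (3 + 7))*10 = (11 + 10)*10 = 21*10 = 210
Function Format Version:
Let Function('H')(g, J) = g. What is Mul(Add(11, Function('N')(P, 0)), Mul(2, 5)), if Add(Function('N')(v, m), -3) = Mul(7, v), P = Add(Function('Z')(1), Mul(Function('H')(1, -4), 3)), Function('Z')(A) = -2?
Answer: 210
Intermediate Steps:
P = 1 (P = Add(-2, Mul(1, 3)) = Add(-2, 3) = 1)
Function('N')(v, m) = Add(3, Mul(7, v))
Mul(Add(11, Function('N')(P, 0)), Mul(2, 5)) = Mul(Add(11, Add(3, Mul(7, 1))), Mul(2, 5)) = Mul(Add(11, Add(3, 7)), 10) = Mul(Add(11, 10), 10) = Mul(21, 10) = 210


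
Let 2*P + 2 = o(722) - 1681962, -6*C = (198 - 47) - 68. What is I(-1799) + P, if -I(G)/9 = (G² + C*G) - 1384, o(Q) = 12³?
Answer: -60358493/2 ≈ -3.0179e+7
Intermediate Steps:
o(Q) = 1728
C = -83/6 (C = -((198 - 47) - 68)/6 = -(151 - 68)/6 = -⅙*83 = -83/6 ≈ -13.833)
P = -840118 (P = -1 + (1728 - 1681962)/2 = -1 + (½)*(-1680234) = -1 - 840117 = -840118)
I(G) = 12456 - 9*G² + 249*G/2 (I(G) = -9*((G² - 83*G/6) - 1384) = -9*(-1384 + G² - 83*G/6) = 12456 - 9*G² + 249*G/2)
I(-1799) + P = (12456 - 9*(-1799)² + (249/2)*(-1799)) - 840118 = (12456 - 9*3236401 - 447951/2) - 840118 = (12456 - 29127609 - 447951/2) - 840118 = -58678257/2 - 840118 = -60358493/2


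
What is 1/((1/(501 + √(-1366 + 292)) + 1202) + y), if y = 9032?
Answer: 2579736051/26401023873169 + I*√1074/26401023873169 ≈ 9.7713e-5 + 1.2413e-12*I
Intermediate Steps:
1/((1/(501 + √(-1366 + 292)) + 1202) + y) = 1/((1/(501 + √(-1366 + 292)) + 1202) + 9032) = 1/((1/(501 + √(-1074)) + 1202) + 9032) = 1/((1/(501 + I*√1074) + 1202) + 9032) = 1/((1202 + 1/(501 + I*√1074)) + 9032) = 1/(10234 + 1/(501 + I*√1074))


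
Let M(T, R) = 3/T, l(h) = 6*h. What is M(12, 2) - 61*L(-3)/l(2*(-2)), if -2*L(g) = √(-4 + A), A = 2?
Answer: ¼ - 61*I*√2/48 ≈ 0.25 - 1.7972*I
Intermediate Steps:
L(g) = -I*√2/2 (L(g) = -√(-4 + 2)/2 = -I*√2/2)
M(12, 2) - 61*L(-3)/l(2*(-2)) = 3/12 - 61*(-I*√2/2)/(6*(2*(-2))) = 3*(1/12) - 61*(-I*√2/2)/(6*(-4)) = ¼ - 61*(-I*√2/2)/(-24) = ¼ - 61*(-I*√2/2)*(-1)/24 = ¼ - 61*I*√2/48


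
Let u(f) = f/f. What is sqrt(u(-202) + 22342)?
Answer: sqrt(22343) ≈ 149.48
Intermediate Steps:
u(f) = 1
sqrt(u(-202) + 22342) = sqrt(1 + 22342) = sqrt(22343)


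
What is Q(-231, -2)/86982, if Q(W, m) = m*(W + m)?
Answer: 233/43491 ≈ 0.0053574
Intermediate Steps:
Q(-231, -2)/86982 = -2*(-231 - 2)/86982 = -2*(-233)*(1/86982) = 466*(1/86982) = 233/43491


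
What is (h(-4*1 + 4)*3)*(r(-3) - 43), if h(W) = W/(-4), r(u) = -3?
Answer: 0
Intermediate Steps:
h(W) = -W/4 (h(W) = W*(-1/4) = -W/4)
(h(-4*1 + 4)*3)*(r(-3) - 43) = (-(-4*1 + 4)/4*3)*(-3 - 43) = (-(-4 + 4)/4*3)*(-46) = (-1/4*0*3)*(-46) = (0*3)*(-46) = 0*(-46) = 0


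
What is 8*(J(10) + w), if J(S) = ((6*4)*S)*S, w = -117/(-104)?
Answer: 19209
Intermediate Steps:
w = 9/8 (w = -117*(-1/104) = 9/8 ≈ 1.1250)
J(S) = 24*S² (J(S) = (24*S)*S = 24*S²)
8*(J(10) + w) = 8*(24*10² + 9/8) = 8*(24*100 + 9/8) = 8*(2400 + 9/8) = 8*(19209/8) = 19209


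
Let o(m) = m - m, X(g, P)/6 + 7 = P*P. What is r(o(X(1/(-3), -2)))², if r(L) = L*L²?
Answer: 0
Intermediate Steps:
X(g, P) = -42 + 6*P² (X(g, P) = -42 + 6*(P*P) = -42 + 6*P²)
o(m) = 0
r(L) = L³
r(o(X(1/(-3), -2)))² = (0³)² = 0² = 0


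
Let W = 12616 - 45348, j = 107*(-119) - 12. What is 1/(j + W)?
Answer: -1/45477 ≈ -2.1989e-5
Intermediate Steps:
j = -12745 (j = -12733 - 12 = -12745)
W = -32732
1/(j + W) = 1/(-12745 - 32732) = 1/(-45477) = -1/45477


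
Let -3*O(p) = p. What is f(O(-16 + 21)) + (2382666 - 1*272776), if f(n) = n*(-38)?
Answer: 6329860/3 ≈ 2.1100e+6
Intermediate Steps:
O(p) = -p/3
f(n) = -38*n
f(O(-16 + 21)) + (2382666 - 1*272776) = -(-38)*(-16 + 21)/3 + (2382666 - 1*272776) = -(-38)*5/3 + (2382666 - 272776) = -38*(-5/3) + 2109890 = 190/3 + 2109890 = 6329860/3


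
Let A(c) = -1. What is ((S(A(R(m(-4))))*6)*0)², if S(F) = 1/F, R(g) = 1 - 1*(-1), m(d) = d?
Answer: 0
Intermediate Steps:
R(g) = 2 (R(g) = 1 + 1 = 2)
((S(A(R(m(-4))))*6)*0)² = ((6/(-1))*0)² = (-1*6*0)² = (-6*0)² = 0² = 0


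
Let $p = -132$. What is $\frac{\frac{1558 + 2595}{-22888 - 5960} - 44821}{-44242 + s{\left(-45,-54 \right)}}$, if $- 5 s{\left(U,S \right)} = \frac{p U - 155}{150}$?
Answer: $\frac{32325009025}{31912893256} \approx 1.0129$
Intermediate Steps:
$s{\left(U,S \right)} = \frac{31}{150} + \frac{22 U}{125}$ ($s{\left(U,S \right)} = - \frac{\left(- 132 U - 155\right) \frac{1}{150}}{5} = - \frac{\left(-155 - 132 U\right) \frac{1}{150}}{5} = - \frac{- \frac{31}{30} - \frac{22 U}{25}}{5} = \frac{31}{150} + \frac{22 U}{125}$)
$\frac{\frac{1558 + 2595}{-22888 - 5960} - 44821}{-44242 + s{\left(-45,-54 \right)}} = \frac{\frac{1558 + 2595}{-22888 - 5960} - 44821}{-44242 + \left(\frac{31}{150} + \frac{22}{125} \left(-45\right)\right)} = \frac{\frac{4153}{-28848} - 44821}{-44242 + \left(\frac{31}{150} - \frac{198}{25}\right)} = \frac{4153 \left(- \frac{1}{28848}\right) - 44821}{-44242 - \frac{1157}{150}} = \frac{- \frac{4153}{28848} - 44821}{- \frac{6637457}{150}} = \left(- \frac{1293000361}{28848}\right) \left(- \frac{150}{6637457}\right) = \frac{32325009025}{31912893256}$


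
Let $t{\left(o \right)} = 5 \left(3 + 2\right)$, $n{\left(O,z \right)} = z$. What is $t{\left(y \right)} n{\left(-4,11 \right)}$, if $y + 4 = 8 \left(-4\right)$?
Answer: $275$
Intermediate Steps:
$y = -36$ ($y = -4 + 8 \left(-4\right) = -4 - 32 = -36$)
$t{\left(o \right)} = 25$ ($t{\left(o \right)} = 5 \cdot 5 = 25$)
$t{\left(y \right)} n{\left(-4,11 \right)} = 25 \cdot 11 = 275$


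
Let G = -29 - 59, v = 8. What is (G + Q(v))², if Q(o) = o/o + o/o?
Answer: 7396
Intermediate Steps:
G = -88
Q(o) = 2 (Q(o) = 1 + 1 = 2)
(G + Q(v))² = (-88 + 2)² = (-86)² = 7396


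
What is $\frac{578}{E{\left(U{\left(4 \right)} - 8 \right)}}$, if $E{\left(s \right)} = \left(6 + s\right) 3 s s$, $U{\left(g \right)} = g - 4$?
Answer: $- \frac{289}{192} \approx -1.5052$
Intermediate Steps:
$U{\left(g \right)} = -4 + g$ ($U{\left(g \right)} = g - 4 = -4 + g$)
$E{\left(s \right)} = 3 s^{2} \left(6 + s\right)$ ($E{\left(s \right)} = \left(6 + s\right) 3 s^{2} = 3 s^{2} \left(6 + s\right)$)
$\frac{578}{E{\left(U{\left(4 \right)} - 8 \right)}} = \frac{578}{3 \left(\left(-4 + 4\right) - 8\right)^{2} \left(6 + \left(\left(-4 + 4\right) - 8\right)\right)} = \frac{578}{3 \left(0 - 8\right)^{2} \left(6 + \left(0 - 8\right)\right)} = \frac{578}{3 \left(-8\right)^{2} \left(6 - 8\right)} = \frac{578}{3 \cdot 64 \left(-2\right)} = \frac{578}{-384} = 578 \left(- \frac{1}{384}\right) = - \frac{289}{192}$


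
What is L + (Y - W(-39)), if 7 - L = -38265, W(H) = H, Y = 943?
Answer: 39254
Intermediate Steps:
L = 38272 (L = 7 - 1*(-38265) = 7 + 38265 = 38272)
L + (Y - W(-39)) = 38272 + (943 - 1*(-39)) = 38272 + (943 + 39) = 38272 + 982 = 39254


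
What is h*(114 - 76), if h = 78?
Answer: 2964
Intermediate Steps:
h*(114 - 76) = 78*(114 - 76) = 78*38 = 2964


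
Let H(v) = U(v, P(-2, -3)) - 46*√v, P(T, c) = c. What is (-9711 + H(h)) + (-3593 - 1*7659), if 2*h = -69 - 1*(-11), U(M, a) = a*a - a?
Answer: -20951 - 46*I*√29 ≈ -20951.0 - 247.72*I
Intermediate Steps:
U(M, a) = a² - a
h = -29 (h = (-69 - 1*(-11))/2 = (-69 + 11)/2 = (½)*(-58) = -29)
H(v) = 12 - 46*√v (H(v) = -3*(-1 - 3) - 46*√v = -3*(-4) - 46*√v = 12 - 46*√v)
(-9711 + H(h)) + (-3593 - 1*7659) = (-9711 + (12 - 46*I*√29)) + (-3593 - 1*7659) = (-9711 + (12 - 46*I*√29)) + (-3593 - 7659) = (-9711 + (12 - 46*I*√29)) - 11252 = (-9699 - 46*I*√29) - 11252 = -20951 - 46*I*√29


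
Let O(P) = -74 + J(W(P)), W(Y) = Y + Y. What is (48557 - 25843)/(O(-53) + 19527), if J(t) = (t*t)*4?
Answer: 22714/64397 ≈ 0.35272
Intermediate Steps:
W(Y) = 2*Y
J(t) = 4*t² (J(t) = t²*4 = 4*t²)
O(P) = -74 + 16*P² (O(P) = -74 + 4*(2*P)² = -74 + 4*(4*P²) = -74 + 16*P²)
(48557 - 25843)/(O(-53) + 19527) = (48557 - 25843)/((-74 + 16*(-53)²) + 19527) = 22714/((-74 + 16*2809) + 19527) = 22714/((-74 + 44944) + 19527) = 22714/(44870 + 19527) = 22714/64397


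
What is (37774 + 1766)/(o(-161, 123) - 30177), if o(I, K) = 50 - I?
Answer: -19770/14983 ≈ -1.3195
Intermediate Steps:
(37774 + 1766)/(o(-161, 123) - 30177) = (37774 + 1766)/((50 - 1*(-161)) - 30177) = 39540/((50 + 161) - 30177) = 39540/(211 - 30177) = 39540/(-29966) = 39540*(-1/29966) = -19770/14983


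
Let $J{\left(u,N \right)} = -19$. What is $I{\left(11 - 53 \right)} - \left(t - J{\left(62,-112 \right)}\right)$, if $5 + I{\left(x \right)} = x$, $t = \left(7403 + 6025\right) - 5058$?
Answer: $-8436$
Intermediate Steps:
$t = 8370$ ($t = 13428 - 5058 = 8370$)
$I{\left(x \right)} = -5 + x$
$I{\left(11 - 53 \right)} - \left(t - J{\left(62,-112 \right)}\right) = \left(-5 + \left(11 - 53\right)\right) - \left(8370 - -19\right) = \left(-5 - 42\right) - \left(8370 + 19\right) = -47 - 8389 = -8436$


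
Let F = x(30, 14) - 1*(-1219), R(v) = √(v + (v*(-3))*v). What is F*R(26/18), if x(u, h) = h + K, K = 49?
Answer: 1282*I*√390/9 ≈ 2813.1*I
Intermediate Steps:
x(u, h) = 49 + h (x(u, h) = h + 49 = 49 + h)
R(v) = √(v - 3*v²) (R(v) = √(v + (-3*v)*v) = √(v - 3*v²))
F = 1282 (F = (49 + 14) - 1*(-1219) = 63 + 1219 = 1282)
F*R(26/18) = 1282*√((26/18)*(1 - 78/18)) = 1282*√((26*(1/18))*(1 - 78/18)) = 1282*√(13*(1 - 3*13/9)/9) = 1282*√(13*(1 - 13/3)/9) = 1282*√((13/9)*(-10/3)) = 1282*√(-130/27) = 1282*(I*√390/9) = 1282*I*√390/9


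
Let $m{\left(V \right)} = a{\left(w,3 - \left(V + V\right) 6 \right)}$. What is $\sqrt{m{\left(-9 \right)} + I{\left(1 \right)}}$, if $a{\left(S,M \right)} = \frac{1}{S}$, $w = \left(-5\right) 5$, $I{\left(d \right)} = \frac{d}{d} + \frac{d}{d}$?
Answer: $\frac{7}{5} \approx 1.4$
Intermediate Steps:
$I{\left(d \right)} = 2$ ($I{\left(d \right)} = 1 + 1 = 2$)
$w = -25$
$m{\left(V \right)} = - \frac{1}{25}$ ($m{\left(V \right)} = \frac{1}{-25} = - \frac{1}{25}$)
$\sqrt{m{\left(-9 \right)} + I{\left(1 \right)}} = \sqrt{- \frac{1}{25} + 2} = \sqrt{\frac{49}{25}} = \frac{7}{5}$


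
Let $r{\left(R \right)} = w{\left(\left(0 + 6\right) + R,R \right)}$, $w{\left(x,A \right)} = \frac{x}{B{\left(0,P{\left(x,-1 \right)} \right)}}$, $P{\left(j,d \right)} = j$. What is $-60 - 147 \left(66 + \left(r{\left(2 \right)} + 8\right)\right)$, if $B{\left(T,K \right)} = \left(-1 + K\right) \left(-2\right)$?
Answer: $-10854$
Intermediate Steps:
$B{\left(T,K \right)} = 2 - 2 K$
$w{\left(x,A \right)} = \frac{x}{2 - 2 x}$
$r{\left(R \right)} = - \frac{6 + R}{10 + 2 R}$ ($r{\left(R \right)} = - \frac{\left(0 + 6\right) + R}{-2 + 2 \left(\left(0 + 6\right) + R\right)} = - \frac{6 + R}{-2 + 2 \left(6 + R\right)} = - \frac{6 + R}{-2 + \left(12 + 2 R\right)} = - \frac{6 + R}{10 + 2 R}$)
$-60 - 147 \left(66 + \left(r{\left(2 \right)} + 8\right)\right) = -60 - 147 \left(66 + \left(\frac{-6 - 2}{2 \left(5 + 2\right)} + 8\right)\right) = -60 - 147 \left(66 + \left(\frac{-6 - 2}{2 \cdot 7} + 8\right)\right) = -60 - 147 \left(66 + \left(\frac{1}{2} \cdot \frac{1}{7} \left(-8\right) + 8\right)\right) = -60 - 147 \left(66 + \left(- \frac{4}{7} + 8\right)\right) = -60 - 147 \left(66 + \frac{52}{7}\right) = -60 - 10794 = -10854$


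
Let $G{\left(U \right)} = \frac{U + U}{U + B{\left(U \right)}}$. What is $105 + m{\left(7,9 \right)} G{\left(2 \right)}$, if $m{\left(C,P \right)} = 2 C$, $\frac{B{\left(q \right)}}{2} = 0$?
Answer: $133$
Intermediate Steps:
$B{\left(q \right)} = 0$ ($B{\left(q \right)} = 2 \cdot 0 = 0$)
$G{\left(U \right)} = 2$ ($G{\left(U \right)} = \frac{U + U}{U + 0} = \frac{2 U}{U} = 2$)
$105 + m{\left(7,9 \right)} G{\left(2 \right)} = 105 + 2 \cdot 7 \cdot 2 = 105 + 14 \cdot 2 = 105 + 28 = 133$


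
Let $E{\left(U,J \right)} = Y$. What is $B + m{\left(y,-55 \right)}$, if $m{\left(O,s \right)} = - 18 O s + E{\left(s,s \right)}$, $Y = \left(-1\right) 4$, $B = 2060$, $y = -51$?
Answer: $-48434$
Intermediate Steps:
$Y = -4$
$E{\left(U,J \right)} = -4$
$m{\left(O,s \right)} = -4 - 18 O s$ ($m{\left(O,s \right)} = - 18 O s - 4 = -4 - 18 O s$)
$B + m{\left(y,-55 \right)} = 2060 - \left(4 - -50490\right) = 2060 - 50494 = -48434$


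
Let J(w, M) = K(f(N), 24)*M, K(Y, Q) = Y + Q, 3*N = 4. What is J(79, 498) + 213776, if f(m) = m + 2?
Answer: 227388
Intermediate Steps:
N = 4/3 (N = (⅓)*4 = 4/3 ≈ 1.3333)
f(m) = 2 + m
K(Y, Q) = Q + Y
J(w, M) = 82*M/3 (J(w, M) = (24 + (2 + 4/3))*M = (24 + 10/3)*M = 82*M/3)
J(79, 498) + 213776 = (82/3)*498 + 213776 = 13612 + 213776 = 227388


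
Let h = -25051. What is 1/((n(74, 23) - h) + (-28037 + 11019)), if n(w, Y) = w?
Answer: 1/8107 ≈ 0.00012335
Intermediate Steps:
1/((n(74, 23) - h) + (-28037 + 11019)) = 1/((74 - 1*(-25051)) + (-28037 + 11019)) = 1/((74 + 25051) - 17018) = 1/(25125 - 17018) = 1/8107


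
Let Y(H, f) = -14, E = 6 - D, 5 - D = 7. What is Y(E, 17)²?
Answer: 196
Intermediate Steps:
D = -2 (D = 5 - 1*7 = 5 - 7 = -2)
E = 8 (E = 6 - 1*(-2) = 6 + 2 = 8)
Y(E, 17)² = (-14)² = 196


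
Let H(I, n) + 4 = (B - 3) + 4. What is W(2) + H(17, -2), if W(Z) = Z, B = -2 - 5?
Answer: -8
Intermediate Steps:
B = -7
H(I, n) = -10 (H(I, n) = -4 + ((-7 - 3) + 4) = -4 + (-10 + 4) = -4 - 6 = -10)
W(2) + H(17, -2) = 2 - 10 = -8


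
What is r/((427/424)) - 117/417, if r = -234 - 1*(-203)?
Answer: -1843669/59353 ≈ -31.063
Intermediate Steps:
r = -31 (r = -234 + 203 = -31)
r/((427/424)) - 117/417 = -31/(427/424) - 117/417 = -31/(427*(1/424)) - 117*1/417 = -31/427/424 - 39/139 = -31*424/427 - 39/139 = -13144/427 - 39/139 = -1843669/59353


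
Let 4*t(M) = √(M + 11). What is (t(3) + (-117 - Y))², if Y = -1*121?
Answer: (16 + √14)²/16 ≈ 24.358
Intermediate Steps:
Y = -121
t(M) = √(11 + M)/4 (t(M) = √(M + 11)/4 = √(11 + M)/4)
(t(3) + (-117 - Y))² = (√(11 + 3)/4 + (-117 - 1*(-121)))² = (√14/4 + (-117 + 121))² = (√14/4 + 4)² = (4 + √14/4)²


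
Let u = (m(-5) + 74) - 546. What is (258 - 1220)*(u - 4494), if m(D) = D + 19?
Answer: 4763824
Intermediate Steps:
m(D) = 19 + D
u = -458 (u = ((19 - 5) + 74) - 546 = (14 + 74) - 546 = 88 - 546 = -458)
(258 - 1220)*(u - 4494) = (258 - 1220)*(-458 - 4494) = -962*(-4952) = 4763824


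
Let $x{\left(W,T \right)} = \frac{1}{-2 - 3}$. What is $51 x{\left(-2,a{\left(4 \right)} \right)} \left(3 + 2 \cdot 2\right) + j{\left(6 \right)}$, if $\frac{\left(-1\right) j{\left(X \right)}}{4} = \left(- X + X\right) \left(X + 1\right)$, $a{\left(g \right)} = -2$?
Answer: $- \frac{357}{5} \approx -71.4$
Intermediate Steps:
$x{\left(W,T \right)} = - \frac{1}{5}$ ($x{\left(W,T \right)} = \frac{1}{-5} = - \frac{1}{5}$)
$j{\left(X \right)} = 0$ ($j{\left(X \right)} = - 4 \left(- X + X\right) \left(X + 1\right) = - 4 \cdot 0 \left(1 + X\right) = \left(-4\right) 0 = 0$)
$51 x{\left(-2,a{\left(4 \right)} \right)} \left(3 + 2 \cdot 2\right) + j{\left(6 \right)} = 51 \left(- \frac{3 + 2 \cdot 2}{5}\right) + 0 = 51 \left(- \frac{3 + 4}{5}\right) + 0 = 51 \left(\left(- \frac{1}{5}\right) 7\right) + 0 = 51 \left(- \frac{7}{5}\right) + 0 = - \frac{357}{5} + 0 = - \frac{357}{5}$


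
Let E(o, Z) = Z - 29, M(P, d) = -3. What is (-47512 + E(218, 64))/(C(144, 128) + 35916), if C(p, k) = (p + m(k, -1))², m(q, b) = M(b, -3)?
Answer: -47477/55797 ≈ -0.85089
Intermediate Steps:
m(q, b) = -3
E(o, Z) = -29 + Z
C(p, k) = (-3 + p)² (C(p, k) = (p - 3)² = (-3 + p)²)
(-47512 + E(218, 64))/(C(144, 128) + 35916) = (-47512 + (-29 + 64))/((-3 + 144)² + 35916) = (-47512 + 35)/(141² + 35916) = -47477/(19881 + 35916) = -47477/55797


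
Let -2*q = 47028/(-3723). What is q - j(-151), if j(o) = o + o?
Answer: 382620/1241 ≈ 308.32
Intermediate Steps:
j(o) = 2*o
q = 7838/1241 (q = -23514/(-3723) = -23514*(-1)/3723 = -½*(-15676/1241) = 7838/1241 ≈ 6.3159)
q - j(-151) = 7838/1241 - 2*(-151) = 7838/1241 - 1*(-302) = 7838/1241 + 302 = 382620/1241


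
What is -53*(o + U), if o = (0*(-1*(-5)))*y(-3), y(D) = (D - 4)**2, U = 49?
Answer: -2597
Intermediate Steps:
y(D) = (-4 + D)**2
o = 0 (o = (0*(-1*(-5)))*(-4 - 3)**2 = (0*5)*(-7)**2 = 0*49 = 0)
-53*(o + U) = -53*(0 + 49) = -53*49 = -2597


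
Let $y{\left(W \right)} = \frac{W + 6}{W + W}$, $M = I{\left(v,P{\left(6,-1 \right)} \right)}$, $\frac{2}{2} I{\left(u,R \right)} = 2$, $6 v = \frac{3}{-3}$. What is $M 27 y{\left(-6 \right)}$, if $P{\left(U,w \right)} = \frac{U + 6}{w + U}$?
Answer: $0$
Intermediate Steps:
$P{\left(U,w \right)} = \frac{6 + U}{U + w}$
$v = - \frac{1}{6}$ ($v = \frac{3 \frac{1}{-3}}{6} = \frac{3 \left(- \frac{1}{3}\right)}{6} = \frac{1}{6} \left(-1\right) = - \frac{1}{6} \approx -0.16667$)
$I{\left(u,R \right)} = 2$
$M = 2$
$y{\left(W \right)} = \frac{6 + W}{2 W}$
$M 27 y{\left(-6 \right)} = 2 \cdot 27 \frac{6 - 6}{2 \left(-6\right)} = 54 \cdot \frac{1}{2} \left(- \frac{1}{6}\right) 0 = 54 \cdot 0 = 0$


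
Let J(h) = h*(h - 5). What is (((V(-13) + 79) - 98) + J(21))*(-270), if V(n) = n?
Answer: -82080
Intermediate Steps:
J(h) = h*(-5 + h)
(((V(-13) + 79) - 98) + J(21))*(-270) = (((-13 + 79) - 98) + 21*(-5 + 21))*(-270) = ((66 - 98) + 21*16)*(-270) = (-32 + 336)*(-270) = 304*(-270) = -82080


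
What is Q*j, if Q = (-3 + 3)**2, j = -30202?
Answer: 0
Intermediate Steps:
Q = 0 (Q = 0**2 = 0)
Q*j = 0*(-30202) = 0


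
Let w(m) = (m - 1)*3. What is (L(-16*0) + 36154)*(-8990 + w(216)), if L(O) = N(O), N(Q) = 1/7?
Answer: -2111944255/7 ≈ -3.0171e+8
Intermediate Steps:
N(Q) = ⅐
L(O) = ⅐
w(m) = -3 + 3*m (w(m) = (-1 + m)*3 = -3 + 3*m)
(L(-16*0) + 36154)*(-8990 + w(216)) = (⅐ + 36154)*(-8990 + (-3 + 3*216)) = 253079*(-8990 + (-3 + 648))/7 = 253079*(-8990 + 645)/7 = (253079/7)*(-8345) = -2111944255/7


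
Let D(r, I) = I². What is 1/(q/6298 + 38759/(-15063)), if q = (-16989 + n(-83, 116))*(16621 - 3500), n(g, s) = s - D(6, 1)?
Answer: -47433387/1667624425342 ≈ -2.8444e-5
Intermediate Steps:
n(g, s) = -1 + s (n(g, s) = s - 1*1² = s - 1*1 = s - 1 = -1 + s)
q = -221403754 (q = (-16989 + (-1 + 116))*(16621 - 3500) = (-16989 + 115)*13121 = -16874*13121 = -221403754)
1/(q/6298 + 38759/(-15063)) = 1/(-221403754/6298 + 38759/(-15063)) = 1/(-221403754*1/6298 + 38759*(-1/15063)) = 1/(-110701877/3149 - 38759/15063) = 1/(-1667624425342/47433387) = -47433387/1667624425342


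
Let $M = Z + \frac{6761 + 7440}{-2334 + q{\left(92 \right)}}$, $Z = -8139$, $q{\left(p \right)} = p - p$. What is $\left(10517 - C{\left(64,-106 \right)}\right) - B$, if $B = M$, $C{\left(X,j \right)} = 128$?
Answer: $\frac{43258553}{2334} \approx 18534.0$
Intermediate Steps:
$q{\left(p \right)} = 0$
$M = - \frac{19010627}{2334}$ ($M = -8139 + \frac{6761 + 7440}{-2334 + 0} = -8139 + \frac{14201}{-2334} = -8139 + 14201 \left(- \frac{1}{2334}\right) = -8139 - \frac{14201}{2334} = - \frac{19010627}{2334} \approx -8145.1$)
$B = - \frac{19010627}{2334} \approx -8145.1$
$\left(10517 - C{\left(64,-106 \right)}\right) - B = \left(10517 - 128\right) - - \frac{19010627}{2334} = \left(10517 - 128\right) + \frac{19010627}{2334} = 10389 + \frac{19010627}{2334} = \frac{43258553}{2334}$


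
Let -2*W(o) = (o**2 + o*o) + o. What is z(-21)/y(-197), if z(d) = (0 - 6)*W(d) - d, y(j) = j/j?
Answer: 2604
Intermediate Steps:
y(j) = 1
W(o) = -o**2 - o/2 (W(o) = -((o**2 + o*o) + o)/2 = -((o**2 + o**2) + o)/2 = -(2*o**2 + o)/2 = -(o + 2*o**2)/2 = -o**2 - o/2)
z(d) = -d + 6*d*(1/2 + d) (z(d) = (0 - 6)*(-d*(1/2 + d)) - d = -(-6)*d*(1/2 + d) - d = 6*d*(1/2 + d) - d = -d + 6*d*(1/2 + d))
z(-21)/y(-197) = (2*(-21)*(1 + 3*(-21)))/1 = (2*(-21)*(1 - 63))*1 = (2*(-21)*(-62))*1 = 2604*1 = 2604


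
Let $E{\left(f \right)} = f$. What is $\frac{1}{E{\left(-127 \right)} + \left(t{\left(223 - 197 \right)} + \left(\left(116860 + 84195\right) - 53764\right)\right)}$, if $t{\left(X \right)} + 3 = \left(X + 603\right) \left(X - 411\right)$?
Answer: $- \frac{1}{95004} \approx -1.0526 \cdot 10^{-5}$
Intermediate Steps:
$t{\left(X \right)} = -3 + \left(-411 + X\right) \left(603 + X\right)$ ($t{\left(X \right)} = -3 + \left(X + 603\right) \left(X - 411\right) = -3 + \left(603 + X\right) \left(-411 + X\right) = -3 + \left(-411 + X\right) \left(603 + X\right)$)
$\frac{1}{E{\left(-127 \right)} + \left(t{\left(223 - 197 \right)} + \left(\left(116860 + 84195\right) - 53764\right)\right)} = \frac{1}{-127 + \left(\left(-247836 + \left(223 - 197\right)^{2} + 192 \left(223 - 197\right)\right) + \left(\left(116860 + 84195\right) - 53764\right)\right)} = \frac{1}{-127 + \left(\left(-247836 + 26^{2} + 192 \cdot 26\right) + \left(201055 - 53764\right)\right)} = \frac{1}{-127 + \left(\left(-247836 + 676 + 4992\right) + 147291\right)} = \frac{1}{-127 + \left(-242168 + 147291\right)} = \frac{1}{-127 - 94877} = \frac{1}{-95004} = - \frac{1}{95004}$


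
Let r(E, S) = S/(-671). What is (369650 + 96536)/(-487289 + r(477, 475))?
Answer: -156405403/163485697 ≈ -0.95669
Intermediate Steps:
r(E, S) = -S/671 (r(E, S) = S*(-1/671) = -S/671)
(369650 + 96536)/(-487289 + r(477, 475)) = (369650 + 96536)/(-487289 - 1/671*475) = 466186/(-487289 - 475/671) = 466186/(-326971394/671) = 466186*(-671/326971394) = -156405403/163485697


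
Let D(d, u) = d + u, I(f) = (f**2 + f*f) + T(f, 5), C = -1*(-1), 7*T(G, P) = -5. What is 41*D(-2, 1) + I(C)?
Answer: -278/7 ≈ -39.714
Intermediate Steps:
T(G, P) = -5/7 (T(G, P) = (1/7)*(-5) = -5/7)
C = 1
I(f) = -5/7 + 2*f**2 (I(f) = (f**2 + f*f) - 5/7 = (f**2 + f**2) - 5/7 = 2*f**2 - 5/7 = -5/7 + 2*f**2)
41*D(-2, 1) + I(C) = 41*(-2 + 1) + (-5/7 + 2*1**2) = 41*(-1) + (-5/7 + 2*1) = -41 + (-5/7 + 2) = -41 + 9/7 = -278/7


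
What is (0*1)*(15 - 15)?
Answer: 0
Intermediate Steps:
(0*1)*(15 - 15) = 0*0 = 0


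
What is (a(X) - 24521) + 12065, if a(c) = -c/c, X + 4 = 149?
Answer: -12457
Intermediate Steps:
X = 145 (X = -4 + 149 = 145)
a(c) = -1 (a(c) = -1*1 = -1)
(a(X) - 24521) + 12065 = (-1 - 24521) + 12065 = -24522 + 12065 = -12457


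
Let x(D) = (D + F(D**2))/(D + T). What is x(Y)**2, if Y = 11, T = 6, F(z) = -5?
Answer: 36/289 ≈ 0.12457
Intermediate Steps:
x(D) = (-5 + D)/(6 + D) (x(D) = (D - 5)/(D + 6) = (-5 + D)/(6 + D))
x(Y)**2 = ((-5 + 11)/(6 + 11))**2 = (6/17)**2 = 36/289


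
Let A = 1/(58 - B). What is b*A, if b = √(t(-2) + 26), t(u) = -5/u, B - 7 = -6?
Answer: √114/114 ≈ 0.093659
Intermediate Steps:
B = 1 (B = 7 - 6 = 1)
b = √114/2 (b = √(-5/(-2) + 26) = √(-5*(-½) + 26) = √(5/2 + 26) = √(57/2) = √114/2 ≈ 5.3385)
A = 1/57 (A = 1/(58 - 1*1) = 1/(58 - 1) = 1/57 ≈ 0.017544)
b*A = (√114/2)*(1/57) = √114/114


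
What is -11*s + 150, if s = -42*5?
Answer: 2460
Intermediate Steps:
s = -210
-11*s + 150 = -11*(-210) + 150 = 2310 + 150 = 2460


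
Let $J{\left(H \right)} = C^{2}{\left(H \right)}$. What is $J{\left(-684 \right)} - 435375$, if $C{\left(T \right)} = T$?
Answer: $32481$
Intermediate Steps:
$J{\left(H \right)} = H^{2}$
$J{\left(-684 \right)} - 435375 = \left(-684\right)^{2} - 435375 = 467856 - 435375 = 32481$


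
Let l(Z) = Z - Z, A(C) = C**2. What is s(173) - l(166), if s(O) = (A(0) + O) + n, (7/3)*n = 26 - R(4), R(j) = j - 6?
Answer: 185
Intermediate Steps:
R(j) = -6 + j
l(Z) = 0
n = 12 (n = 3*(26 - (-6 + 4))/7 = 3*(26 - 1*(-2))/7 = 3*(26 + 2)/7 = (3/7)*28 = 12)
s(O) = 12 + O (s(O) = (0**2 + O) + 12 = (0 + O) + 12 = O + 12 = 12 + O)
s(173) - l(166) = (12 + 173) - 1*0 = 185 + 0 = 185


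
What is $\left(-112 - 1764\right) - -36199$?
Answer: $34323$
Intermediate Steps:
$\left(-112 - 1764\right) - -36199 = \left(-112 - 1764\right) + 36199 = -1876 + 36199 = 34323$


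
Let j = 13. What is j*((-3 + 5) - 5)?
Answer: -39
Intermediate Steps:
j*((-3 + 5) - 5) = 13*((-3 + 5) - 5) = 13*(2 - 5) = 13*(-3) = -39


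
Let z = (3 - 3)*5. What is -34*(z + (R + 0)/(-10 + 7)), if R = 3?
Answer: 34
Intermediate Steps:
z = 0 (z = 0*5 = 0)
-34*(z + (R + 0)/(-10 + 7)) = -34*(0 + (3 + 0)/(-10 + 7)) = -34*(0 + 3/(-3)) = -34*(0 + 3*(-⅓)) = -34*(0 - 1) = -34*(-1) = 34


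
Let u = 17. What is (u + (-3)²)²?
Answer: 676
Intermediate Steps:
(u + (-3)²)² = (17 + (-3)²)² = (17 + 9)² = 26² = 676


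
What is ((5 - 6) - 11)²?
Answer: 144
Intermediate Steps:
((5 - 6) - 11)² = (-1 - 11)² = (-12)² = 144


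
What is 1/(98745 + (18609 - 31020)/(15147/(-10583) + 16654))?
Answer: 25176305/2486015473566 ≈ 1.0127e-5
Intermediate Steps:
1/(98745 + (18609 - 31020)/(15147/(-10583) + 16654)) = 1/(98745 - 12411/(15147*(-1/10583) + 16654)) = 1/(98745 - 12411/(-15147/10583 + 16654)) = 1/(98745 - 12411/176234135/10583) = 1/(98745 - 12411*10583/176234135) = 1/(98745 - 18763659/25176305) = 1/(2486015473566/25176305) = 25176305/2486015473566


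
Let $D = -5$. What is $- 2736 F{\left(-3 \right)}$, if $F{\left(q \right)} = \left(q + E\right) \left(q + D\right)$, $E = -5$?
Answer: $-175104$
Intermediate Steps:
$F{\left(q \right)} = \left(-5 + q\right)^{2}$ ($F{\left(q \right)} = \left(q - 5\right) \left(q - 5\right) = \left(-5 + q\right) \left(-5 + q\right) = \left(-5 + q\right)^{2}$)
$- 2736 F{\left(-3 \right)} = - 2736 \left(25 + \left(-3\right)^{2} - -30\right) = - 2736 \left(25 + 9 + 30\right) = \left(-2736\right) 64 = -175104$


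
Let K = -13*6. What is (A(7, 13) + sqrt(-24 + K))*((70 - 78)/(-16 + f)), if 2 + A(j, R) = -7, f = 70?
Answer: 4/3 - 4*I*sqrt(102)/27 ≈ 1.3333 - 1.4962*I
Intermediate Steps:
A(j, R) = -9 (A(j, R) = -2 - 7 = -9)
K = -78
(A(7, 13) + sqrt(-24 + K))*((70 - 78)/(-16 + f)) = (-9 + sqrt(-24 - 78))*((70 - 78)/(-16 + 70)) = (-9 + sqrt(-102))*(-8/54) = (-9 + I*sqrt(102))*(-8*1/54) = (-9 + I*sqrt(102))*(-4/27) = 4/3 - 4*I*sqrt(102)/27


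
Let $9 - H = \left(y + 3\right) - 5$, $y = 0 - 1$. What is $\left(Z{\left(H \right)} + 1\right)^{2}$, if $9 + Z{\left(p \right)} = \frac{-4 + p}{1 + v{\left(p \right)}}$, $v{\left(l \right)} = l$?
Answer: $\frac{9216}{169} \approx 54.533$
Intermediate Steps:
$y = -1$
$H = 12$ ($H = 9 - \left(\left(-1 + 3\right) - 5\right) = 9 - \left(2 - 5\right) = 9 - -3 = 9 + 3 = 12$)
$Z{\left(p \right)} = -9 + \frac{-4 + p}{1 + p}$
$\left(Z{\left(H \right)} + 1\right)^{2} = \left(\frac{-13 - 96}{1 + 12} + 1\right)^{2} = \left(\frac{-13 - 96}{13} + 1\right)^{2} = \left(\frac{1}{13} \left(-109\right) + 1\right)^{2} = \left(- \frac{109}{13} + 1\right)^{2} = \left(- \frac{96}{13}\right)^{2} = \frac{9216}{169}$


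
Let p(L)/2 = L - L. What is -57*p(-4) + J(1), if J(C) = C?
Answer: 1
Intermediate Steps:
p(L) = 0 (p(L) = 2*(L - L) = 2*0 = 0)
-57*p(-4) + J(1) = -57*0 + 1 = 0 + 1 = 1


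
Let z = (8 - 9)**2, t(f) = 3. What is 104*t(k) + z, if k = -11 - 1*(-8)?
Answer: 313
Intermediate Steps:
k = -3 (k = -11 + 8 = -3)
z = 1 (z = (-1)**2 = 1)
104*t(k) + z = 104*3 + 1 = 312 + 1 = 313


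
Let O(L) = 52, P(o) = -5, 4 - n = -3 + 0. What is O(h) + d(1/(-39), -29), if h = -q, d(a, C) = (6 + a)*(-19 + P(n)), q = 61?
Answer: -1188/13 ≈ -91.385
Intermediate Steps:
n = 7 (n = 4 - (-3 + 0) = 4 - 1*(-3) = 4 + 3 = 7)
d(a, C) = -144 - 24*a (d(a, C) = (6 + a)*(-19 - 5) = (6 + a)*(-24) = -144 - 24*a)
h = -61 (h = -1*61 = -61)
O(h) + d(1/(-39), -29) = 52 + (-144 - 24/(-39)) = 52 + (-144 - 24*(-1/39)) = 52 + (-144 + 8/13) = 52 - 1864/13 = -1188/13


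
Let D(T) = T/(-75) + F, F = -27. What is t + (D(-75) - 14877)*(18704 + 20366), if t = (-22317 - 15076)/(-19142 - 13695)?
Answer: -19119678478377/32837 ≈ -5.8226e+8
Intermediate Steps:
D(T) = -27 - T/75 (D(T) = T/(-75) - 27 = T*(-1/75) - 27 = -T/75 - 27 = -27 - T/75)
t = 37393/32837 (t = -37393/(-32837) = -37393*(-1/32837) = 37393/32837 ≈ 1.1387)
t + (D(-75) - 14877)*(18704 + 20366) = 37393/32837 + ((-27 - 1/75*(-75)) - 14877)*(18704 + 20366) = 37393/32837 + ((-27 + 1) - 14877)*39070 = 37393/32837 + (-26 - 14877)*39070 = 37393/32837 - 14903*39070 = 37393/32837 - 582260210 = -19119678478377/32837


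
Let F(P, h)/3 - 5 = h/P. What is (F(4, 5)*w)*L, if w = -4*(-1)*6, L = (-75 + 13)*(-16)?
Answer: 446400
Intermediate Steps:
L = 992 (L = -62*(-16) = 992)
w = 24 (w = 4*6 = 24)
F(P, h) = 15 + 3*h/P (F(P, h) = 15 + 3*(h/P) = 15 + 3*h/P)
(F(4, 5)*w)*L = ((15 + 3*5/4)*24)*992 = ((15 + 3*5*(¼))*24)*992 = ((15 + 15/4)*24)*992 = ((75/4)*24)*992 = 450*992 = 446400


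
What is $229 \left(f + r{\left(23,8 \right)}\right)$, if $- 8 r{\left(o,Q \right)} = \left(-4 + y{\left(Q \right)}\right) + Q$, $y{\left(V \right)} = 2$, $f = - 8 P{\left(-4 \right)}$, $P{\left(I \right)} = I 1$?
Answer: $\frac{28625}{4} \approx 7156.3$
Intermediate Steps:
$P{\left(I \right)} = I$
$f = 32$ ($f = \left(-8\right) \left(-4\right) = 32$)
$r{\left(o,Q \right)} = \frac{1}{4} - \frac{Q}{8}$ ($r{\left(o,Q \right)} = - \frac{\left(-4 + 2\right) + Q}{8} = - \frac{-2 + Q}{8} = \frac{1}{4} - \frac{Q}{8}$)
$229 \left(f + r{\left(23,8 \right)}\right) = 229 \left(32 + \left(\frac{1}{4} - 1\right)\right) = 229 \left(32 - \frac{3}{4}\right) = 229 \cdot \frac{125}{4} = \frac{28625}{4}$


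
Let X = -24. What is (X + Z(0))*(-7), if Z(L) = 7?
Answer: 119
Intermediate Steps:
(X + Z(0))*(-7) = (-24 + 7)*(-7) = -17*(-7) = 119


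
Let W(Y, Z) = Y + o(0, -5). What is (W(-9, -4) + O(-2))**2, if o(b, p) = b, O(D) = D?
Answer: 121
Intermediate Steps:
W(Y, Z) = Y (W(Y, Z) = Y + 0 = Y)
(W(-9, -4) + O(-2))**2 = (-9 - 2)**2 = (-11)**2 = 121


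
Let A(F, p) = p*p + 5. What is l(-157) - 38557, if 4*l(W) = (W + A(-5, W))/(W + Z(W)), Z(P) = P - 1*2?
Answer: -48760545/1264 ≈ -38576.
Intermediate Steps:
Z(P) = -2 + P (Z(P) = P - 2 = -2 + P)
A(F, p) = 5 + p² (A(F, p) = p² + 5 = 5 + p²)
l(W) = (5 + W + W²)/(4*(-2 + 2*W)) (l(W) = ((W + (5 + W²))/(W + (-2 + W)))/4 = ((5 + W + W²)/(-2 + 2*W))/4 = (5 + W + W²)/(4*(-2 + 2*W)))
l(-157) - 38557 = (5 - 157 + (-157)²)/(8*(-1 - 157)) - 38557 = (⅛)*(5 - 157 + 24649)/(-158) - 38557 = (⅛)*(-1/158)*24497 - 38557 = -24497/1264 - 38557 = -48760545/1264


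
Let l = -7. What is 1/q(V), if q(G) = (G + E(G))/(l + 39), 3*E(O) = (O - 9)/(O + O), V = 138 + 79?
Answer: 20832/141371 ≈ 0.14736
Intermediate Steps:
V = 217
E(O) = (-9 + O)/(6*O) (E(O) = ((O - 9)/(O + O))/3 = ((-9 + O)/((2*O)))/3 = ((-9 + O)*(1/(2*O)))/3 = ((-9 + O)/(2*O))/3 = (-9 + O)/(6*O))
q(G) = G/32 + (-9 + G)/(192*G) (q(G) = (G + (-9 + G)/(6*G))/(-7 + 39) = (G + (-9 + G)/(6*G))/32 = (G + (-9 + G)/(6*G))*(1/32) = G/32 + (-9 + G)/(192*G))
1/q(V) = 1/((1/192)*(-9 + 217 + 6*217**2)/217) = 1/((1/192)*(1/217)*(-9 + 217 + 6*47089)) = 1/((1/192)*(1/217)*(-9 + 217 + 282534)) = 1/((1/192)*(1/217)*282742) = 1/(141371/20832) = 20832/141371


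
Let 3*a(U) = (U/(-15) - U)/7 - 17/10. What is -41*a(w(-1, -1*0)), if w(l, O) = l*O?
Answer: 697/30 ≈ 23.233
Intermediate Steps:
w(l, O) = O*l
a(U) = -17/30 - 16*U/315 (a(U) = ((U/(-15) - U)/7 - 17/10)/3 = ((U*(-1/15) - U)*(⅐) - 17*⅒)/3 = ((-U/15 - U)*(⅐) - 17/10)/3 = (-16*U/15*(⅐) - 17/10)/3 = (-16*U/105 - 17/10)/3 = (-17/10 - 16*U/105)/3 = -17/30 - 16*U/315)
-41*a(w(-1, -1*0)) = -41*(-17/30 - 16*(-1*0)*(-1)/315) = -41*(-17/30 - 0*(-1)) = -41*(-17/30 - 16/315*0) = -41*(-17/30 + 0) = -41*(-17/30) = 697/30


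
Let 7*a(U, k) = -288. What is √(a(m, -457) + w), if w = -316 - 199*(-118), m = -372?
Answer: 69*√238/7 ≈ 152.07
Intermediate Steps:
a(U, k) = -288/7 (a(U, k) = (⅐)*(-288) = -288/7)
w = 23166 (w = -316 + 23482 = 23166)
√(a(m, -457) + w) = √(-288/7 + 23166) = √(161874/7) = 69*√238/7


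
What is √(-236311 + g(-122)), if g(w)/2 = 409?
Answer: I*√235493 ≈ 485.28*I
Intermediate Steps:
g(w) = 818 (g(w) = 2*409 = 818)
√(-236311 + g(-122)) = √(-236311 + 818) = √(-235493) = I*√235493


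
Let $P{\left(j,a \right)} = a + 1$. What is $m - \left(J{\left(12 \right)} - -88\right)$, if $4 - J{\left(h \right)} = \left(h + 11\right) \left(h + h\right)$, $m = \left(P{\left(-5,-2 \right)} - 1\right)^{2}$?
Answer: $464$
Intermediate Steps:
$P{\left(j,a \right)} = 1 + a$
$m = 4$ ($m = \left(\left(1 - 2\right) - 1\right)^{2} = \left(-1 - 1\right)^{2} = \left(-2\right)^{2} = 4$)
$J{\left(h \right)} = 4 - 2 h \left(11 + h\right)$ ($J{\left(h \right)} = 4 - \left(h + 11\right) \left(h + h\right) = 4 - \left(11 + h\right) 2 h = 4 - 2 h \left(11 + h\right)$)
$m - \left(J{\left(12 \right)} - -88\right) = 4 - \left(\left(4 - 264 - 2 \cdot 12^{2}\right) - -88\right) = 4 - \left(\left(4 - 264 - 288\right) + 88\right) = 4 - \left(-548 + 88\right) = 4 - -460 = 4 + 460 = 464$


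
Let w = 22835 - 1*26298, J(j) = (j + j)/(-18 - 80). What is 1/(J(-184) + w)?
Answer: -49/169503 ≈ -0.00028908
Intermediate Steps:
J(j) = -j/49 (J(j) = (2*j)/(-98) = (2*j)*(-1/98) = -j/49)
w = -3463 (w = 22835 - 26298 = -3463)
1/(J(-184) + w) = 1/(-1/49*(-184) - 3463) = 1/(184/49 - 3463) = 1/(-169503/49) = -49/169503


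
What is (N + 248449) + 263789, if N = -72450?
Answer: 439788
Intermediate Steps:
(N + 248449) + 263789 = (-72450 + 248449) + 263789 = 175999 + 263789 = 439788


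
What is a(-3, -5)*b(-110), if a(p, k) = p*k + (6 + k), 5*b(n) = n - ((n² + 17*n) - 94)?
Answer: -163936/5 ≈ -32787.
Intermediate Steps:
b(n) = 94/5 - 16*n/5 - n²/5 (b(n) = (n - ((n² + 17*n) - 94))/5 = (n - (-94 + n² + 17*n))/5 = (n + (94 - n² - 17*n))/5 = (94 - n² - 16*n)/5 = 94/5 - 16*n/5 - n²/5)
a(p, k) = 6 + k + k*p (a(p, k) = k*p + (6 + k) = 6 + k + k*p)
a(-3, -5)*b(-110) = (6 - 5 - 5*(-3))*(94/5 - 16/5*(-110) - ⅕*(-110)²) = (6 - 5 + 15)*(94/5 + 352 - ⅕*12100) = 16*(94/5 + 352 - 2420) = 16*(-10246/5) = -163936/5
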